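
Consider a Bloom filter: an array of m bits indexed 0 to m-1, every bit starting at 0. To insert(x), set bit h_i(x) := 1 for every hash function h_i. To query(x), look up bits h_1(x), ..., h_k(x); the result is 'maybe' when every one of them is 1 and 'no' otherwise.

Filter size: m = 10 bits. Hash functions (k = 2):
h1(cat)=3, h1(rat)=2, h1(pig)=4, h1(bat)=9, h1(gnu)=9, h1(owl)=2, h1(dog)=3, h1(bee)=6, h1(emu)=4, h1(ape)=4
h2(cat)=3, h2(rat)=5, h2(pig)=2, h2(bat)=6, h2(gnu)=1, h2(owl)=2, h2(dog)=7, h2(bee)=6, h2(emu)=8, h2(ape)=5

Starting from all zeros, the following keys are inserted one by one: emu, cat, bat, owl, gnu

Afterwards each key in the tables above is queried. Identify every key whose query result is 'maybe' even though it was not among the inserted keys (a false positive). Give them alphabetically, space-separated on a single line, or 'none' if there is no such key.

Answer: bee pig

Derivation:
Start: bits=0000000000
After insert 'emu': sets bits 4 8 -> bits=0000100010
After insert 'cat': sets bits 3 -> bits=0001100010
After insert 'bat': sets bits 6 9 -> bits=0001101011
After insert 'owl': sets bits 2 -> bits=0011101011
After insert 'gnu': sets bits 1 9 -> bits=0111101011
Not inserted: ape bee dog pig rat — query each against bits=0111101011:
query ape: checks bit4=1, bit5=0 (has a 0) -> no => not a false positive
query bee: checks bit6=1 (all 1) -> maybe => FALSE POSITIVE
query dog: checks bit3=1, bit7=0 (has a 0) -> no => not a false positive
query pig: checks bit2=1, bit4=1 (all 1) -> maybe => FALSE POSITIVE
query rat: checks bit2=1, bit5=0 (has a 0) -> no => not a false positive
False positives (alphabetical): bee pig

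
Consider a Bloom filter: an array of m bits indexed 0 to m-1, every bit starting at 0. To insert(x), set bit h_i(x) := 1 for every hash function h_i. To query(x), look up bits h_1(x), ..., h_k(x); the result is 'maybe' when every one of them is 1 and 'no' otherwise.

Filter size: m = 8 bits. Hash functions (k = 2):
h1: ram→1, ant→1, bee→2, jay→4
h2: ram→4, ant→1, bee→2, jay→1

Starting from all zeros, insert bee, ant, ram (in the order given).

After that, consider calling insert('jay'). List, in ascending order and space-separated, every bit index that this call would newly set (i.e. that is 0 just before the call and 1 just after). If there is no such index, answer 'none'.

Answer: none

Derivation:
Start: bits=00000000
After insert 'bee': sets bits 2 -> bits=00100000
After insert 'ant': sets bits 1 -> bits=01100000
After insert 'ram': sets bits 1 4 -> bits=01101000
insert 'jay' would touch bits 1 4; currently bit1=1, bit4=1
Bits that are 0 among those (would change 0->1): none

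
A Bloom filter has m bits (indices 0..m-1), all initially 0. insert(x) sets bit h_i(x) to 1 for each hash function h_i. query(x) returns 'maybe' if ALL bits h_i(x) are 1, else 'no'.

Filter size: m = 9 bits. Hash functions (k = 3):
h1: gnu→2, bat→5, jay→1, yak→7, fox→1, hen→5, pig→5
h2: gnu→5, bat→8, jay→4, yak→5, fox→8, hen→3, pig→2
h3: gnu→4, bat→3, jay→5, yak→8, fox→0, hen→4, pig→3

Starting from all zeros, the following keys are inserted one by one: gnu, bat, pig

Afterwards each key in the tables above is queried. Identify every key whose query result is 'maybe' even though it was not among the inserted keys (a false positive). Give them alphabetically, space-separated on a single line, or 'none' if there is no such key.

Answer: hen

Derivation:
Start: bits=000000000
After insert 'gnu': sets bits 2 4 5 -> bits=001011000
After insert 'bat': sets bits 3 5 8 -> bits=001111001
After insert 'pig': sets bits 2 3 5 -> bits=001111001
Not inserted: fox hen jay yak — query each against bits=001111001:
query fox: checks bit0=0, bit1=0, bit8=1 (has a 0) -> no => not a false positive
query hen: checks bit3=1, bit4=1, bit5=1 (all 1) -> maybe => FALSE POSITIVE
query jay: checks bit1=0, bit4=1, bit5=1 (has a 0) -> no => not a false positive
query yak: checks bit5=1, bit7=0, bit8=1 (has a 0) -> no => not a false positive
False positives (alphabetical): hen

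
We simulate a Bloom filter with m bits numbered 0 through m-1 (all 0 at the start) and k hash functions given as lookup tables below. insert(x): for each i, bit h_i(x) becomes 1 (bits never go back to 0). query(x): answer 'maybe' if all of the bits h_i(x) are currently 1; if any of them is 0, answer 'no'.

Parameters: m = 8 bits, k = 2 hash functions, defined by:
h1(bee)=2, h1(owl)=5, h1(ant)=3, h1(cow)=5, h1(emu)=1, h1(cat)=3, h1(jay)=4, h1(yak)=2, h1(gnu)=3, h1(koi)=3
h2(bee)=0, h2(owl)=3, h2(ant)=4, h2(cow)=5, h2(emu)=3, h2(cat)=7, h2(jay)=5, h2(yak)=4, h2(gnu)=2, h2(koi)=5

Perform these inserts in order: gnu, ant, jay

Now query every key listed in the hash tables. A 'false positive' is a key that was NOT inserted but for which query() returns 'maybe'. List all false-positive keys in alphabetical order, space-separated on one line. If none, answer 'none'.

Answer: cow koi owl yak

Derivation:
Start: bits=00000000
After insert 'gnu': sets bits 2 3 -> bits=00110000
After insert 'ant': sets bits 3 4 -> bits=00111000
After insert 'jay': sets bits 4 5 -> bits=00111100
Not inserted: bee cat cow emu koi owl yak — query each against bits=00111100:
query bee: checks bit0=0, bit2=1 (has a 0) -> no => not a false positive
query cat: checks bit3=1, bit7=0 (has a 0) -> no => not a false positive
query cow: checks bit5=1 (all 1) -> maybe => FALSE POSITIVE
query emu: checks bit1=0, bit3=1 (has a 0) -> no => not a false positive
query koi: checks bit3=1, bit5=1 (all 1) -> maybe => FALSE POSITIVE
query owl: checks bit3=1, bit5=1 (all 1) -> maybe => FALSE POSITIVE
query yak: checks bit2=1, bit4=1 (all 1) -> maybe => FALSE POSITIVE
False positives (alphabetical): cow koi owl yak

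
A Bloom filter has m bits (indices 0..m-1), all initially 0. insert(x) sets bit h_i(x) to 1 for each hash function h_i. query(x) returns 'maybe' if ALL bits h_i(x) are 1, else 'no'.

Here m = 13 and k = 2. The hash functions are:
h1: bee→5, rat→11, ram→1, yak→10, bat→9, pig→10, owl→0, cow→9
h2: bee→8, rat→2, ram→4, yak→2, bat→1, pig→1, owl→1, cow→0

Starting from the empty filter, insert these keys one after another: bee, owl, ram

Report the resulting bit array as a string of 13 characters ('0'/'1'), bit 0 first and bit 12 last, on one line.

Start: bits=0000000000000
After insert 'bee': sets bits 5 8 -> bits=0000010010000
After insert 'owl': sets bits 0 1 -> bits=1100010010000
After insert 'ram': sets bits 1 4 -> bits=1100110010000

Answer: 1100110010000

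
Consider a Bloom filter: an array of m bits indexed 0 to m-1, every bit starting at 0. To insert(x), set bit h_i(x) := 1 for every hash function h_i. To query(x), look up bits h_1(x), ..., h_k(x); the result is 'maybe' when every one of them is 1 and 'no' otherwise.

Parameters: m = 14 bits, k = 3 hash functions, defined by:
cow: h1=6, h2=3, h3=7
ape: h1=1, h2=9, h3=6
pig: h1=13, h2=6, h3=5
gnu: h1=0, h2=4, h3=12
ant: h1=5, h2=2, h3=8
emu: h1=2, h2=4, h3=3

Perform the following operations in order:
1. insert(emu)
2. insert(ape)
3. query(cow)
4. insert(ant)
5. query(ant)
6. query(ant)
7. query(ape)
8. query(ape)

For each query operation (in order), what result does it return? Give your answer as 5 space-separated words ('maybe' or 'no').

Start: bits=00000000000000
Op 1: insert emu -> sets bits 2 3 4 -> bits=00111000000000
Op 2: insert ape -> sets bits 1 6 9 -> bits=01111010010000
Op 3: query cow -> checks bit3=1, bit6=1, bit7=0 (has a 0) -> no
Op 4: insert ant -> sets bits 2 5 8 -> bits=01111110110000
Op 5: query ant -> checks bit2=1, bit5=1, bit8=1 (all 1) -> maybe
Op 6: query ant -> checks bit2=1, bit5=1, bit8=1 (all 1) -> maybe
Op 7: query ape -> checks bit1=1, bit6=1, bit9=1 (all 1) -> maybe
Op 8: query ape -> checks bit1=1, bit6=1, bit9=1 (all 1) -> maybe
Query results in order: no maybe maybe maybe maybe

Answer: no maybe maybe maybe maybe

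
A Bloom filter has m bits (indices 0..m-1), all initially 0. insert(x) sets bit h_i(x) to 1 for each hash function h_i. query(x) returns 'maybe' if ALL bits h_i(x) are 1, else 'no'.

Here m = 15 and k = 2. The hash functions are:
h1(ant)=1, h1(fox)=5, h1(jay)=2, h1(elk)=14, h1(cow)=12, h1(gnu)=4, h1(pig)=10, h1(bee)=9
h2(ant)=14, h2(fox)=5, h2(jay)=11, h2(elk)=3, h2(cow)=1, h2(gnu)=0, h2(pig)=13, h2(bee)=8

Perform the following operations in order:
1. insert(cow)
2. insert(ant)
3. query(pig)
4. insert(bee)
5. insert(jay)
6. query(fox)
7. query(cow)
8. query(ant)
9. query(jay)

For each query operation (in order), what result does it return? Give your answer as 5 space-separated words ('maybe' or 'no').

Start: bits=000000000000000
Op 1: insert cow -> sets bits 1 12 -> bits=010000000000100
Op 2: insert ant -> sets bits 1 14 -> bits=010000000000101
Op 3: query pig -> checks bit10=0, bit13=0 (has a 0) -> no
Op 4: insert bee -> sets bits 8 9 -> bits=010000001100101
Op 5: insert jay -> sets bits 2 11 -> bits=011000001101101
Op 6: query fox -> checks bit5=0 (has a 0) -> no
Op 7: query cow -> checks bit1=1, bit12=1 (all 1) -> maybe
Op 8: query ant -> checks bit1=1, bit14=1 (all 1) -> maybe
Op 9: query jay -> checks bit2=1, bit11=1 (all 1) -> maybe
Query results in order: no no maybe maybe maybe

Answer: no no maybe maybe maybe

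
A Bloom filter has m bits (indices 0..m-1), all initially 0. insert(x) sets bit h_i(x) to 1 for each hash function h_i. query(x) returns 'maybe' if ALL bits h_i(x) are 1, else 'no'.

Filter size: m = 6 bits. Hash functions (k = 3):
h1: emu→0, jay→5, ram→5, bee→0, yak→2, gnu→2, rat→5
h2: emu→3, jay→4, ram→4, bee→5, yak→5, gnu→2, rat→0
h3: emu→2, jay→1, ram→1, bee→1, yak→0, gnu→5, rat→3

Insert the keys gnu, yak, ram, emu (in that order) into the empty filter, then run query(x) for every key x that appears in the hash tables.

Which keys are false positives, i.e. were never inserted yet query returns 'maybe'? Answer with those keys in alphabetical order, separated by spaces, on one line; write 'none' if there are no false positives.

Answer: bee jay rat

Derivation:
Start: bits=000000
After insert 'gnu': sets bits 2 5 -> bits=001001
After insert 'yak': sets bits 0 2 5 -> bits=101001
After insert 'ram': sets bits 1 4 5 -> bits=111011
After insert 'emu': sets bits 0 2 3 -> bits=111111
Not inserted: bee jay rat — query each against bits=111111:
query bee: checks bit0=1, bit1=1, bit5=1 (all 1) -> maybe => FALSE POSITIVE
query jay: checks bit1=1, bit4=1, bit5=1 (all 1) -> maybe => FALSE POSITIVE
query rat: checks bit0=1, bit3=1, bit5=1 (all 1) -> maybe => FALSE POSITIVE
False positives (alphabetical): bee jay rat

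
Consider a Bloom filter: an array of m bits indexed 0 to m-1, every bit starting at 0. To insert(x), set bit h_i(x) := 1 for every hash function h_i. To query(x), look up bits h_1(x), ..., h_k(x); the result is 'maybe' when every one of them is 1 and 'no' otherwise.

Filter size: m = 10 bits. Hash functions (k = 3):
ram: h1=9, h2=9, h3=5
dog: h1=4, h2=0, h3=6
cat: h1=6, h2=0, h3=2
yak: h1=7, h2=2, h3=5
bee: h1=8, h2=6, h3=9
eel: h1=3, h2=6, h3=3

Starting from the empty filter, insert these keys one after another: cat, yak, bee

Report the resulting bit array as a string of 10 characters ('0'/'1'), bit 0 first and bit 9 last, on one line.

Start: bits=0000000000
After insert 'cat': sets bits 0 2 6 -> bits=1010001000
After insert 'yak': sets bits 2 5 7 -> bits=1010011100
After insert 'bee': sets bits 6 8 9 -> bits=1010011111

Answer: 1010011111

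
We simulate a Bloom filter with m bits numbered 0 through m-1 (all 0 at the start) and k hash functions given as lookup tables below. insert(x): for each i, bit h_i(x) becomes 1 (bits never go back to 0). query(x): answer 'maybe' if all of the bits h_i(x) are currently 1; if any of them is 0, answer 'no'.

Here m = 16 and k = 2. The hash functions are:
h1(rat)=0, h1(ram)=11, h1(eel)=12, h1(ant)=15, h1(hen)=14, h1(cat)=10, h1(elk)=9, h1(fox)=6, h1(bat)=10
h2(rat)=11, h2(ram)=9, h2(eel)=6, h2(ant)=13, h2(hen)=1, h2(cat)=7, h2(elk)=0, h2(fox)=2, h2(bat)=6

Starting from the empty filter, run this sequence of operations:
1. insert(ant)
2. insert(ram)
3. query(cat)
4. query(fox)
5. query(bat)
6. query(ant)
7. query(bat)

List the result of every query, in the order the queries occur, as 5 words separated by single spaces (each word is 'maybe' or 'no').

Start: bits=0000000000000000
Op 1: insert ant -> sets bits 13 15 -> bits=0000000000000101
Op 2: insert ram -> sets bits 9 11 -> bits=0000000001010101
Op 3: query cat -> checks bit7=0, bit10=0 (has a 0) -> no
Op 4: query fox -> checks bit2=0, bit6=0 (has a 0) -> no
Op 5: query bat -> checks bit6=0, bit10=0 (has a 0) -> no
Op 6: query ant -> checks bit13=1, bit15=1 (all 1) -> maybe
Op 7: query bat -> checks bit6=0, bit10=0 (has a 0) -> no
Query results in order: no no no maybe no

Answer: no no no maybe no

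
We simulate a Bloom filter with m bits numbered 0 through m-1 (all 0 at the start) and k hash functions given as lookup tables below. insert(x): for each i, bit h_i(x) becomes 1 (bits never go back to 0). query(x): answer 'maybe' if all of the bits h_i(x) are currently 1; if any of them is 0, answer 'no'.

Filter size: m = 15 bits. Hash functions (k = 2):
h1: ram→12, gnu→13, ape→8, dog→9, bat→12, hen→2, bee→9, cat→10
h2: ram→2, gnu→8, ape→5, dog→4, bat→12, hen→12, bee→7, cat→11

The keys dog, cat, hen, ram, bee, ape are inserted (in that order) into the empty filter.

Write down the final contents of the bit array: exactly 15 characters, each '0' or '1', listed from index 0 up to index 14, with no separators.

Start: bits=000000000000000
After insert 'dog': sets bits 4 9 -> bits=000010000100000
After insert 'cat': sets bits 10 11 -> bits=000010000111000
After insert 'hen': sets bits 2 12 -> bits=001010000111100
After insert 'ram': sets bits 2 12 -> bits=001010000111100
After insert 'bee': sets bits 7 9 -> bits=001010010111100
After insert 'ape': sets bits 5 8 -> bits=001011011111100

Answer: 001011011111100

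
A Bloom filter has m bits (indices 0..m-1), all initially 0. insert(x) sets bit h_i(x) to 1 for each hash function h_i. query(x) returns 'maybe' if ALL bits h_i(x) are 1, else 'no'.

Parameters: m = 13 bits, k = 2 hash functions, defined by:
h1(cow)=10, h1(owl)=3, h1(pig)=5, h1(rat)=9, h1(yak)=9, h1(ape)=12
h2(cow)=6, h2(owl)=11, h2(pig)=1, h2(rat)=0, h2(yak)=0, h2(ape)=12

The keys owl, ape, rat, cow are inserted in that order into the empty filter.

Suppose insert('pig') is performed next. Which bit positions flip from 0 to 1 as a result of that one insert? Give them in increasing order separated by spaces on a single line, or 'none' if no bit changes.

Start: bits=0000000000000
After insert 'owl': sets bits 3 11 -> bits=0001000000010
After insert 'ape': sets bits 12 -> bits=0001000000011
After insert 'rat': sets bits 0 9 -> bits=1001000001011
After insert 'cow': sets bits 6 10 -> bits=1001001001111
insert 'pig' would touch bits 1 5; currently bit1=0, bit5=0
Bits that are 0 among those (would change 0->1): 1 5

Answer: 1 5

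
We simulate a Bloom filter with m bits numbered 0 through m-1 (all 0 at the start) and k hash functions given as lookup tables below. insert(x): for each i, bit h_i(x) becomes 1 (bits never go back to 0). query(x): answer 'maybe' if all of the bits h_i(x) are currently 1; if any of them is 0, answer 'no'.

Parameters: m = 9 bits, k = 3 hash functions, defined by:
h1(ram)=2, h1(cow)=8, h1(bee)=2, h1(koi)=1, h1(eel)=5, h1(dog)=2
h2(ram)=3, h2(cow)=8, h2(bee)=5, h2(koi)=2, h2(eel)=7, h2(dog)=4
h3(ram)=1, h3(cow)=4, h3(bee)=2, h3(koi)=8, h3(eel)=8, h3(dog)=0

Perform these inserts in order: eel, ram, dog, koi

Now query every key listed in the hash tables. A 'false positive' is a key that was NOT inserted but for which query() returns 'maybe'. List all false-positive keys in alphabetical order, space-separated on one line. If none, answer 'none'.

Start: bits=000000000
After insert 'eel': sets bits 5 7 8 -> bits=000001011
After insert 'ram': sets bits 1 2 3 -> bits=011101011
After insert 'dog': sets bits 0 2 4 -> bits=111111011
After insert 'koi': sets bits 1 2 8 -> bits=111111011
Not inserted: bee cow — query each against bits=111111011:
query bee: checks bit2=1, bit5=1 (all 1) -> maybe => FALSE POSITIVE
query cow: checks bit4=1, bit8=1 (all 1) -> maybe => FALSE POSITIVE
False positives (alphabetical): bee cow

Answer: bee cow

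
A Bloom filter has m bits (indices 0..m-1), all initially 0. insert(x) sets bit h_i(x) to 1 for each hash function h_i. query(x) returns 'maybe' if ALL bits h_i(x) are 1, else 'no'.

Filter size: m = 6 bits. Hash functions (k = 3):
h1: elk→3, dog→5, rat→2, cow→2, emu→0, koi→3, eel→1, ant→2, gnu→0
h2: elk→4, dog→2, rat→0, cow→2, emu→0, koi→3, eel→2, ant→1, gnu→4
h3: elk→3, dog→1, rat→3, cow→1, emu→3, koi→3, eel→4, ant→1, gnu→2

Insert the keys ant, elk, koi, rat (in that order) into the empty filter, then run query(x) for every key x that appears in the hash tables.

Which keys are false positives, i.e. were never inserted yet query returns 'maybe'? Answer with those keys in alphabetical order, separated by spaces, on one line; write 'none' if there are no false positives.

Start: bits=000000
After insert 'ant': sets bits 1 2 -> bits=011000
After insert 'elk': sets bits 3 4 -> bits=011110
After insert 'koi': sets bits 3 -> bits=011110
After insert 'rat': sets bits 0 2 3 -> bits=111110
Not inserted: cow dog eel emu gnu — query each against bits=111110:
query cow: checks bit1=1, bit2=1 (all 1) -> maybe => FALSE POSITIVE
query dog: checks bit1=1, bit2=1, bit5=0 (has a 0) -> no => not a false positive
query eel: checks bit1=1, bit2=1, bit4=1 (all 1) -> maybe => FALSE POSITIVE
query emu: checks bit0=1, bit3=1 (all 1) -> maybe => FALSE POSITIVE
query gnu: checks bit0=1, bit2=1, bit4=1 (all 1) -> maybe => FALSE POSITIVE
False positives (alphabetical): cow eel emu gnu

Answer: cow eel emu gnu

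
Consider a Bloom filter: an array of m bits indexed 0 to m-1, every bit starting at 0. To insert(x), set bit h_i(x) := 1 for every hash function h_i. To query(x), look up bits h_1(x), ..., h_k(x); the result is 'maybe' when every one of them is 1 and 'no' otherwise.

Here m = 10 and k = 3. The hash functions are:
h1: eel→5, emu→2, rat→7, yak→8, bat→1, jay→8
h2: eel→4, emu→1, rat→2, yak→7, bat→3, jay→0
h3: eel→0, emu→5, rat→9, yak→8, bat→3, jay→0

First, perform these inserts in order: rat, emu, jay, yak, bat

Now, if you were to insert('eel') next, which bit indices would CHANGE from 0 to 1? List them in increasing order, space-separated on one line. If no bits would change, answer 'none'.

Answer: 4

Derivation:
Start: bits=0000000000
After insert 'rat': sets bits 2 7 9 -> bits=0010000101
After insert 'emu': sets bits 1 2 5 -> bits=0110010101
After insert 'jay': sets bits 0 8 -> bits=1110010111
After insert 'yak': sets bits 7 8 -> bits=1110010111
After insert 'bat': sets bits 1 3 -> bits=1111010111
insert 'eel' would touch bits 0 4 5; currently bit0=1, bit4=0, bit5=1
Bits that are 0 among those (would change 0->1): 4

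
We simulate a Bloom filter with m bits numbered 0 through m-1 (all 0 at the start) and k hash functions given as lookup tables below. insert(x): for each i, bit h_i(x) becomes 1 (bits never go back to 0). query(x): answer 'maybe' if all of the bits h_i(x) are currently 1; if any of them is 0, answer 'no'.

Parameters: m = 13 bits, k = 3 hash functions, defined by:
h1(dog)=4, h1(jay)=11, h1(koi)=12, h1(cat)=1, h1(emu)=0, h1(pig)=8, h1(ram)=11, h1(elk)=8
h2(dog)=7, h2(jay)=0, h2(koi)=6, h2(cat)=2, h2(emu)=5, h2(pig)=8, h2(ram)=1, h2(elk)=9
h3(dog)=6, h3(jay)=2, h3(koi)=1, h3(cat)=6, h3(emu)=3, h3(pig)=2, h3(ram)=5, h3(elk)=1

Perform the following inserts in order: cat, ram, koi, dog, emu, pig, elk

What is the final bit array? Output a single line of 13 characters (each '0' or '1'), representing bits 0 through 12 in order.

Start: bits=0000000000000
After insert 'cat': sets bits 1 2 6 -> bits=0110001000000
After insert 'ram': sets bits 1 5 11 -> bits=0110011000010
After insert 'koi': sets bits 1 6 12 -> bits=0110011000011
After insert 'dog': sets bits 4 6 7 -> bits=0110111100011
After insert 'emu': sets bits 0 3 5 -> bits=1111111100011
After insert 'pig': sets bits 2 8 -> bits=1111111110011
After insert 'elk': sets bits 1 8 9 -> bits=1111111111011

Answer: 1111111111011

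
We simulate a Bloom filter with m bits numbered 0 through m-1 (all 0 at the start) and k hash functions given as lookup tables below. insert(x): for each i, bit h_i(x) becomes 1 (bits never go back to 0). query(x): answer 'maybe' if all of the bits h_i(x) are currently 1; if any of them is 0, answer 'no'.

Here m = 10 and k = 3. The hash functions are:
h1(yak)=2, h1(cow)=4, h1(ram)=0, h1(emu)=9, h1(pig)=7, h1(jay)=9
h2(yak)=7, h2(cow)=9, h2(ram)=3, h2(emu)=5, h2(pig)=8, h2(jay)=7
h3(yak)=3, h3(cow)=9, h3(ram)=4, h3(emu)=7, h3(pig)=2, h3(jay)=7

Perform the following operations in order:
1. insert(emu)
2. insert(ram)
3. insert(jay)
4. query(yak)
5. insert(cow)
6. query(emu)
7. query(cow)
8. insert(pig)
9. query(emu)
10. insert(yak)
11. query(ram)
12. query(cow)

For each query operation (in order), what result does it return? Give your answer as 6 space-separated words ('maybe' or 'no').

Start: bits=0000000000
Op 1: insert emu -> sets bits 5 7 9 -> bits=0000010101
Op 2: insert ram -> sets bits 0 3 4 -> bits=1001110101
Op 3: insert jay -> sets bits 7 9 -> bits=1001110101
Op 4: query yak -> checks bit2=0, bit3=1, bit7=1 (has a 0) -> no
Op 5: insert cow -> sets bits 4 9 -> bits=1001110101
Op 6: query emu -> checks bit5=1, bit7=1, bit9=1 (all 1) -> maybe
Op 7: query cow -> checks bit4=1, bit9=1 (all 1) -> maybe
Op 8: insert pig -> sets bits 2 7 8 -> bits=1011110111
Op 9: query emu -> checks bit5=1, bit7=1, bit9=1 (all 1) -> maybe
Op 10: insert yak -> sets bits 2 3 7 -> bits=1011110111
Op 11: query ram -> checks bit0=1, bit3=1, bit4=1 (all 1) -> maybe
Op 12: query cow -> checks bit4=1, bit9=1 (all 1) -> maybe
Query results in order: no maybe maybe maybe maybe maybe

Answer: no maybe maybe maybe maybe maybe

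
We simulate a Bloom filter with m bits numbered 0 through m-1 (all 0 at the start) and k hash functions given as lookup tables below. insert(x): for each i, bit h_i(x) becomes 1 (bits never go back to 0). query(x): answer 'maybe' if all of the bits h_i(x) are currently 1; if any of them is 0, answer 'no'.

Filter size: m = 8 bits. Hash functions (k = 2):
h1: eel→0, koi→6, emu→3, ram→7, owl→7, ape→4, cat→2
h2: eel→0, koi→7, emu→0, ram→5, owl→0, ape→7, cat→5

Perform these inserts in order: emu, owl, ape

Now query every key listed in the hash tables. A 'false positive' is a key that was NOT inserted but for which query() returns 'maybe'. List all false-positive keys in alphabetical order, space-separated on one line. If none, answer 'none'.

Answer: eel

Derivation:
Start: bits=00000000
After insert 'emu': sets bits 0 3 -> bits=10010000
After insert 'owl': sets bits 0 7 -> bits=10010001
After insert 'ape': sets bits 4 7 -> bits=10011001
Not inserted: cat eel koi ram — query each against bits=10011001:
query cat: checks bit2=0, bit5=0 (has a 0) -> no => not a false positive
query eel: checks bit0=1 (all 1) -> maybe => FALSE POSITIVE
query koi: checks bit6=0, bit7=1 (has a 0) -> no => not a false positive
query ram: checks bit5=0, bit7=1 (has a 0) -> no => not a false positive
False positives (alphabetical): eel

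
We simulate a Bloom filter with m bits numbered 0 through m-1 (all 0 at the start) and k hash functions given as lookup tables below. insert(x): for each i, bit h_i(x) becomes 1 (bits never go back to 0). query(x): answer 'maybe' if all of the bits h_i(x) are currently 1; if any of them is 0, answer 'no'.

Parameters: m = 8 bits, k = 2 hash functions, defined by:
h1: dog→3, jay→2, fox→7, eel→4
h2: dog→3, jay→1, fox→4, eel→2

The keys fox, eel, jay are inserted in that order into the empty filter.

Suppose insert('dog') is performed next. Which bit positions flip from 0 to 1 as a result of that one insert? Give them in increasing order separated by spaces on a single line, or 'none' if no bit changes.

Start: bits=00000000
After insert 'fox': sets bits 4 7 -> bits=00001001
After insert 'eel': sets bits 2 4 -> bits=00101001
After insert 'jay': sets bits 1 2 -> bits=01101001
insert 'dog' would touch bits 3; currently bit3=0
Bits that are 0 among those (would change 0->1): 3

Answer: 3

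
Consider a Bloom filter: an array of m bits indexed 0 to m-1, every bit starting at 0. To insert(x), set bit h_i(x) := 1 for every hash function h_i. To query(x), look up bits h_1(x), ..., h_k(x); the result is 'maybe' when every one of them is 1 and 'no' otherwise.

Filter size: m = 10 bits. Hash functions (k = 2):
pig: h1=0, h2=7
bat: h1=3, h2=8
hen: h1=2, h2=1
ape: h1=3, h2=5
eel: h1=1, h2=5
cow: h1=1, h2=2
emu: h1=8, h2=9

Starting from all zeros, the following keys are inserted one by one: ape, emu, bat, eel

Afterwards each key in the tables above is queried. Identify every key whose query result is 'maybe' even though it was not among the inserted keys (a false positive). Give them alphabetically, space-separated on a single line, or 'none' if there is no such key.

Answer: none

Derivation:
Start: bits=0000000000
After insert 'ape': sets bits 3 5 -> bits=0001010000
After insert 'emu': sets bits 8 9 -> bits=0001010011
After insert 'bat': sets bits 3 8 -> bits=0001010011
After insert 'eel': sets bits 1 5 -> bits=0101010011
Not inserted: cow hen pig — query each against bits=0101010011:
query cow: checks bit1=1, bit2=0 (has a 0) -> no => not a false positive
query hen: checks bit1=1, bit2=0 (has a 0) -> no => not a false positive
query pig: checks bit0=0, bit7=0 (has a 0) -> no => not a false positive
False positives (alphabetical): none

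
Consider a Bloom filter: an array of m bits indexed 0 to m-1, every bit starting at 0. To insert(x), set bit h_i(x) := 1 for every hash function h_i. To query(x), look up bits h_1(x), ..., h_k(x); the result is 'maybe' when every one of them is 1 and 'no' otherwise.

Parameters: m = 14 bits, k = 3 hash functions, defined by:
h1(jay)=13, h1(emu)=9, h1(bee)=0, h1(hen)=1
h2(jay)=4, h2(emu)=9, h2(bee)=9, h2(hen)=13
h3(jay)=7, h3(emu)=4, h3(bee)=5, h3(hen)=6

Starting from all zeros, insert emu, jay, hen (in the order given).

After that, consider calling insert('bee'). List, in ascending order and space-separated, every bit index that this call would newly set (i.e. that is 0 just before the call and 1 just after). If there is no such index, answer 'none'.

Answer: 0 5

Derivation:
Start: bits=00000000000000
After insert 'emu': sets bits 4 9 -> bits=00001000010000
After insert 'jay': sets bits 4 7 13 -> bits=00001001010001
After insert 'hen': sets bits 1 6 13 -> bits=01001011010001
insert 'bee' would touch bits 0 5 9; currently bit0=0, bit5=0, bit9=1
Bits that are 0 among those (would change 0->1): 0 5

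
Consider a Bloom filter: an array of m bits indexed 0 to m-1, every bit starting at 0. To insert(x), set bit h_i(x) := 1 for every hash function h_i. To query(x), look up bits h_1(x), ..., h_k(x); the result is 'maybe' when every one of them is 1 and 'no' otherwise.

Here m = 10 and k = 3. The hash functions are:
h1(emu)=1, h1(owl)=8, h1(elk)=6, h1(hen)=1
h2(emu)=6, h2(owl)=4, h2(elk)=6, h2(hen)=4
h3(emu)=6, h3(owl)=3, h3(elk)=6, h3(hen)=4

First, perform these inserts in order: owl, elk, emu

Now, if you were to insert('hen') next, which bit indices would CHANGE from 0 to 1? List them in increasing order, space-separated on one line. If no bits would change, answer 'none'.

Answer: none

Derivation:
Start: bits=0000000000
After insert 'owl': sets bits 3 4 8 -> bits=0001100010
After insert 'elk': sets bits 6 -> bits=0001101010
After insert 'emu': sets bits 1 6 -> bits=0101101010
insert 'hen' would touch bits 1 4; currently bit1=1, bit4=1
Bits that are 0 among those (would change 0->1): none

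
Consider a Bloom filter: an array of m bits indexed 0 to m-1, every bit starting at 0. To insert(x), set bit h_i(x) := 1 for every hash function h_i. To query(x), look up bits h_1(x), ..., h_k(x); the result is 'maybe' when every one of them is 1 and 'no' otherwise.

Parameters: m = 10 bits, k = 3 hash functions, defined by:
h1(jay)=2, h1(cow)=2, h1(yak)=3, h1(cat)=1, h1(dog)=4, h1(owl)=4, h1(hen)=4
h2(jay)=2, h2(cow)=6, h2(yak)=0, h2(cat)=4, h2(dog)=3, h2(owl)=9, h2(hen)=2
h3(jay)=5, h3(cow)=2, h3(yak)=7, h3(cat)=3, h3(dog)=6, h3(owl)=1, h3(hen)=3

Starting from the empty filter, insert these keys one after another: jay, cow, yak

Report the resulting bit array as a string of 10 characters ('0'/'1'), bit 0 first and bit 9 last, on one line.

Start: bits=0000000000
After insert 'jay': sets bits 2 5 -> bits=0010010000
After insert 'cow': sets bits 2 6 -> bits=0010011000
After insert 'yak': sets bits 0 3 7 -> bits=1011011100

Answer: 1011011100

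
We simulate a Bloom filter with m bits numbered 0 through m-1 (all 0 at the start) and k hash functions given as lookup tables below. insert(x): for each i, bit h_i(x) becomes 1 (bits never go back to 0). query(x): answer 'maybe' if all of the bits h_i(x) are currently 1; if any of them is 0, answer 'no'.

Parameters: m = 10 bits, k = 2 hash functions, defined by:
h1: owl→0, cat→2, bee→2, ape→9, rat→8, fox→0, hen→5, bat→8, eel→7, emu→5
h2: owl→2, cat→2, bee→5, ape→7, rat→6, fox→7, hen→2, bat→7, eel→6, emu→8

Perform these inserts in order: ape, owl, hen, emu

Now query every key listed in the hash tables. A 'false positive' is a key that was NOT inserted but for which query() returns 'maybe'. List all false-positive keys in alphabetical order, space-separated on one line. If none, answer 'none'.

Answer: bat bee cat fox

Derivation:
Start: bits=0000000000
After insert 'ape': sets bits 7 9 -> bits=0000000101
After insert 'owl': sets bits 0 2 -> bits=1010000101
After insert 'hen': sets bits 2 5 -> bits=1010010101
After insert 'emu': sets bits 5 8 -> bits=1010010111
Not inserted: bat bee cat eel fox rat — query each against bits=1010010111:
query bat: checks bit7=1, bit8=1 (all 1) -> maybe => FALSE POSITIVE
query bee: checks bit2=1, bit5=1 (all 1) -> maybe => FALSE POSITIVE
query cat: checks bit2=1 (all 1) -> maybe => FALSE POSITIVE
query eel: checks bit6=0, bit7=1 (has a 0) -> no => not a false positive
query fox: checks bit0=1, bit7=1 (all 1) -> maybe => FALSE POSITIVE
query rat: checks bit6=0, bit8=1 (has a 0) -> no => not a false positive
False positives (alphabetical): bat bee cat fox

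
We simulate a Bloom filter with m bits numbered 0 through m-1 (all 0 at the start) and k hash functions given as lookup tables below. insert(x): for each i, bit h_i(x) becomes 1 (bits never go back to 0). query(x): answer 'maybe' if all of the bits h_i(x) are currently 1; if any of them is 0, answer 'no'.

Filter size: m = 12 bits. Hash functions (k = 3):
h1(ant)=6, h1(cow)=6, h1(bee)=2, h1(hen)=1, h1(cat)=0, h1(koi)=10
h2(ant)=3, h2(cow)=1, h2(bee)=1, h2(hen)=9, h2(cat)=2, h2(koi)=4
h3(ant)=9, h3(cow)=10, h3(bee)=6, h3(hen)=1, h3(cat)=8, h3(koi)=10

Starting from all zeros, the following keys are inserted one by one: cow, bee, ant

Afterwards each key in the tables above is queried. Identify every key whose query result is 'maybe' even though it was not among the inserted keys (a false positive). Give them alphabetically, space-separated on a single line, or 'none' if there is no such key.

Answer: hen

Derivation:
Start: bits=000000000000
After insert 'cow': sets bits 1 6 10 -> bits=010000100010
After insert 'bee': sets bits 1 2 6 -> bits=011000100010
After insert 'ant': sets bits 3 6 9 -> bits=011100100110
Not inserted: cat hen koi — query each against bits=011100100110:
query cat: checks bit0=0, bit2=1, bit8=0 (has a 0) -> no => not a false positive
query hen: checks bit1=1, bit9=1 (all 1) -> maybe => FALSE POSITIVE
query koi: checks bit4=0, bit10=1 (has a 0) -> no => not a false positive
False positives (alphabetical): hen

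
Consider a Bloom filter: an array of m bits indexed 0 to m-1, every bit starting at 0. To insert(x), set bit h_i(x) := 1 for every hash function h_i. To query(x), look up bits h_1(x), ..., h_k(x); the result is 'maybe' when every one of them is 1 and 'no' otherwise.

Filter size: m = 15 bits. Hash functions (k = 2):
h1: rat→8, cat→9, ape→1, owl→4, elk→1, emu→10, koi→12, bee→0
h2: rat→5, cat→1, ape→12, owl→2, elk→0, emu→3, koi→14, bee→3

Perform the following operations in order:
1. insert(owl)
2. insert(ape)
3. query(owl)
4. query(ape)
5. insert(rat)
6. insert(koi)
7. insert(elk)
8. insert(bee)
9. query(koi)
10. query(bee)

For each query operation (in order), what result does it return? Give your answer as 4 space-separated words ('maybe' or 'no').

Start: bits=000000000000000
Op 1: insert owl -> sets bits 2 4 -> bits=001010000000000
Op 2: insert ape -> sets bits 1 12 -> bits=011010000000100
Op 3: query owl -> checks bit2=1, bit4=1 (all 1) -> maybe
Op 4: query ape -> checks bit1=1, bit12=1 (all 1) -> maybe
Op 5: insert rat -> sets bits 5 8 -> bits=011011001000100
Op 6: insert koi -> sets bits 12 14 -> bits=011011001000101
Op 7: insert elk -> sets bits 0 1 -> bits=111011001000101
Op 8: insert bee -> sets bits 0 3 -> bits=111111001000101
Op 9: query koi -> checks bit12=1, bit14=1 (all 1) -> maybe
Op 10: query bee -> checks bit0=1, bit3=1 (all 1) -> maybe
Query results in order: maybe maybe maybe maybe

Answer: maybe maybe maybe maybe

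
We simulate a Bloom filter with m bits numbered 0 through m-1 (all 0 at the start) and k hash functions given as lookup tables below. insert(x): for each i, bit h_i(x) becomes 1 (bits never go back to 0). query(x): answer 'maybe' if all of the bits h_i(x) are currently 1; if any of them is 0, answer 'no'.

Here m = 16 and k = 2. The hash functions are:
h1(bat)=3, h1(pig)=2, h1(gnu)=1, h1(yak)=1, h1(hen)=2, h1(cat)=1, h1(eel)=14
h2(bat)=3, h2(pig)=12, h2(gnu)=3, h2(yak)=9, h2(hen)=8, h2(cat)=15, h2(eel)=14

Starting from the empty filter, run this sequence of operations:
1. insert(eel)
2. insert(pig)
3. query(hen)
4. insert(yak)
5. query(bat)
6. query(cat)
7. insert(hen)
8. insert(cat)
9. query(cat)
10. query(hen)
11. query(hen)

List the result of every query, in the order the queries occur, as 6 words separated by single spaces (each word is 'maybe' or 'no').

Start: bits=0000000000000000
Op 1: insert eel -> sets bits 14 -> bits=0000000000000010
Op 2: insert pig -> sets bits 2 12 -> bits=0010000000001010
Op 3: query hen -> checks bit2=1, bit8=0 (has a 0) -> no
Op 4: insert yak -> sets bits 1 9 -> bits=0110000001001010
Op 5: query bat -> checks bit3=0 (has a 0) -> no
Op 6: query cat -> checks bit1=1, bit15=0 (has a 0) -> no
Op 7: insert hen -> sets bits 2 8 -> bits=0110000011001010
Op 8: insert cat -> sets bits 1 15 -> bits=0110000011001011
Op 9: query cat -> checks bit1=1, bit15=1 (all 1) -> maybe
Op 10: query hen -> checks bit2=1, bit8=1 (all 1) -> maybe
Op 11: query hen -> checks bit2=1, bit8=1 (all 1) -> maybe
Query results in order: no no no maybe maybe maybe

Answer: no no no maybe maybe maybe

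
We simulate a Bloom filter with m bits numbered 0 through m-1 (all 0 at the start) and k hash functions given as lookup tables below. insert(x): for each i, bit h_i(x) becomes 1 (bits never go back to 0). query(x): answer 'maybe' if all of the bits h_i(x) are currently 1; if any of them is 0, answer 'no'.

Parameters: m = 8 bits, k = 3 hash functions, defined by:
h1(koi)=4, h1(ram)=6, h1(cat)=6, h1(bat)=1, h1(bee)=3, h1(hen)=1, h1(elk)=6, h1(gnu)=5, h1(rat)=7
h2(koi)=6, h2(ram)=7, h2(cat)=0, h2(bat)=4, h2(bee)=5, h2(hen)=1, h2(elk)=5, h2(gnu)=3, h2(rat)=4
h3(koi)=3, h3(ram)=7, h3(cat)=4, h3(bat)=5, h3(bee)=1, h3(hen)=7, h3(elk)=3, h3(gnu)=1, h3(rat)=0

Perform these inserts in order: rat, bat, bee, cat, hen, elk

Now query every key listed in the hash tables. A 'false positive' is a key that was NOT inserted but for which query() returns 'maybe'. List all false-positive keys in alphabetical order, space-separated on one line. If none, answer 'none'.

Start: bits=00000000
After insert 'rat': sets bits 0 4 7 -> bits=10001001
After insert 'bat': sets bits 1 4 5 -> bits=11001101
After insert 'bee': sets bits 1 3 5 -> bits=11011101
After insert 'cat': sets bits 0 4 6 -> bits=11011111
After insert 'hen': sets bits 1 7 -> bits=11011111
After insert 'elk': sets bits 3 5 6 -> bits=11011111
Not inserted: gnu koi ram — query each against bits=11011111:
query gnu: checks bit1=1, bit3=1, bit5=1 (all 1) -> maybe => FALSE POSITIVE
query koi: checks bit3=1, bit4=1, bit6=1 (all 1) -> maybe => FALSE POSITIVE
query ram: checks bit6=1, bit7=1 (all 1) -> maybe => FALSE POSITIVE
False positives (alphabetical): gnu koi ram

Answer: gnu koi ram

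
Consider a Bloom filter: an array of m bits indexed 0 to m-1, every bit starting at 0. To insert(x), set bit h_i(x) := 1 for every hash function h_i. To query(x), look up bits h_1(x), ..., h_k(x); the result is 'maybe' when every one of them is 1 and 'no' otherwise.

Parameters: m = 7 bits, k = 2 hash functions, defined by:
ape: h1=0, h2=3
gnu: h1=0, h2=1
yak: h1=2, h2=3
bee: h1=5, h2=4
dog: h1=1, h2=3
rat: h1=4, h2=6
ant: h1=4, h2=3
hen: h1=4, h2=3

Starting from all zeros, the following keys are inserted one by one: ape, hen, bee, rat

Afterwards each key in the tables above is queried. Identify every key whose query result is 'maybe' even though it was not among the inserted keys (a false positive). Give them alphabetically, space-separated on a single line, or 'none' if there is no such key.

Answer: ant

Derivation:
Start: bits=0000000
After insert 'ape': sets bits 0 3 -> bits=1001000
After insert 'hen': sets bits 3 4 -> bits=1001100
After insert 'bee': sets bits 4 5 -> bits=1001110
After insert 'rat': sets bits 4 6 -> bits=1001111
Not inserted: ant dog gnu yak — query each against bits=1001111:
query ant: checks bit3=1, bit4=1 (all 1) -> maybe => FALSE POSITIVE
query dog: checks bit1=0, bit3=1 (has a 0) -> no => not a false positive
query gnu: checks bit0=1, bit1=0 (has a 0) -> no => not a false positive
query yak: checks bit2=0, bit3=1 (has a 0) -> no => not a false positive
False positives (alphabetical): ant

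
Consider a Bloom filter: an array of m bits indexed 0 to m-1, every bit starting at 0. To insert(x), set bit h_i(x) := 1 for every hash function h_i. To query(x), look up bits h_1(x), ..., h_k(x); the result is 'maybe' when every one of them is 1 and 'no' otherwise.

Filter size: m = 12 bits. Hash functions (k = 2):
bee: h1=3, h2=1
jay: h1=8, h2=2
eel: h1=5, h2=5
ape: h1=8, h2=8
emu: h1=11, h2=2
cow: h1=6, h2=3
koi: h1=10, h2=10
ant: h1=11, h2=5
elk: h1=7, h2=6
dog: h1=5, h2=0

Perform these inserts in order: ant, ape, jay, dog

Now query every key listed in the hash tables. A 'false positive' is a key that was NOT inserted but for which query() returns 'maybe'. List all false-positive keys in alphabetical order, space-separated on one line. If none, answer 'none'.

Start: bits=000000000000
After insert 'ant': sets bits 5 11 -> bits=000001000001
After insert 'ape': sets bits 8 -> bits=000001001001
After insert 'jay': sets bits 2 8 -> bits=001001001001
After insert 'dog': sets bits 0 5 -> bits=101001001001
Not inserted: bee cow eel elk emu koi — query each against bits=101001001001:
query bee: checks bit1=0, bit3=0 (has a 0) -> no => not a false positive
query cow: checks bit3=0, bit6=0 (has a 0) -> no => not a false positive
query eel: checks bit5=1 (all 1) -> maybe => FALSE POSITIVE
query elk: checks bit6=0, bit7=0 (has a 0) -> no => not a false positive
query emu: checks bit2=1, bit11=1 (all 1) -> maybe => FALSE POSITIVE
query koi: checks bit10=0 (has a 0) -> no => not a false positive
False positives (alphabetical): eel emu

Answer: eel emu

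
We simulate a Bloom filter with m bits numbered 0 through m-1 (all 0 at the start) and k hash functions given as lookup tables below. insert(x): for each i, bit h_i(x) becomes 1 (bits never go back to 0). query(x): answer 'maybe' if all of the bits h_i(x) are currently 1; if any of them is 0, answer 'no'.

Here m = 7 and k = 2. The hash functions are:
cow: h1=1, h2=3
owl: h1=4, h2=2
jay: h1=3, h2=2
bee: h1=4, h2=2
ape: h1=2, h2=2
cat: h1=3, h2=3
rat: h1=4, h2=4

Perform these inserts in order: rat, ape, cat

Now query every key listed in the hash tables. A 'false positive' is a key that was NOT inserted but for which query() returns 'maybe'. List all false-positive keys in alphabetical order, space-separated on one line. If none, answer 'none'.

Answer: bee jay owl

Derivation:
Start: bits=0000000
After insert 'rat': sets bits 4 -> bits=0000100
After insert 'ape': sets bits 2 -> bits=0010100
After insert 'cat': sets bits 3 -> bits=0011100
Not inserted: bee cow jay owl — query each against bits=0011100:
query bee: checks bit2=1, bit4=1 (all 1) -> maybe => FALSE POSITIVE
query cow: checks bit1=0, bit3=1 (has a 0) -> no => not a false positive
query jay: checks bit2=1, bit3=1 (all 1) -> maybe => FALSE POSITIVE
query owl: checks bit2=1, bit4=1 (all 1) -> maybe => FALSE POSITIVE
False positives (alphabetical): bee jay owl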